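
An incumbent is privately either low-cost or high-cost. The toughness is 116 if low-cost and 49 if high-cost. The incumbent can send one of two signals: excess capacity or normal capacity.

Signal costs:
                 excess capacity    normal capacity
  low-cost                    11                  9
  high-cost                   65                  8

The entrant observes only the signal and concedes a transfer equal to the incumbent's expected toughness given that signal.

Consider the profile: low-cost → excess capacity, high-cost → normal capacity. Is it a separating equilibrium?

Under separation the entrant infers type exactly: excess capacity → low-cost (pays 116), normal capacity → high-cost (pays 49).
Low-cost: excess capacity gives 116 − 11 = 105; normal capacity gives 49 − 9 = 40. No deviation. ✓
High-cost: normal capacity gives 49 − 8 = 41; excess capacity gives 116 − 65 = 51. Would deviate. ✗

No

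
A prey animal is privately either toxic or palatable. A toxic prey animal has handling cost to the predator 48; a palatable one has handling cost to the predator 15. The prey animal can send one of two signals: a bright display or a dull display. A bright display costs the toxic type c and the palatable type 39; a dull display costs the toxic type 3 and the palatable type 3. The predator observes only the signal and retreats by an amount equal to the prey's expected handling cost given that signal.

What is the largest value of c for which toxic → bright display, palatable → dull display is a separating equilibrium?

Under separation: bright display → toxic (pays 48); dull display → palatable (pays 15).
Palatable: 15 − 3 = 12 ≥ 48 − 39 = 9. Holds regardless of c. ✓
Toxic: 48 − c ≥ 15 − 3, so c ≤ 48 − 12 = 36.

36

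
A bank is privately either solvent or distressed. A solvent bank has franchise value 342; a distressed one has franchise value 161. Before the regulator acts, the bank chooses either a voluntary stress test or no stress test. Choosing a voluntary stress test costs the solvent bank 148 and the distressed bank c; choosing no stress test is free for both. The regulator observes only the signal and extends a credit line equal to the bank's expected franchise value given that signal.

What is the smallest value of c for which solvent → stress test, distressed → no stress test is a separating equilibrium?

Under separation: stress test → solvent (pays 342); no stress test → distressed (pays 161).
Solvent: 342 − 148 = 194 ≥ 161 − 0 = 161. Holds regardless of c. ✓
Distressed: 161 − 0 ≥ 342 − c, so c ≥ 342 − 161 = 181.

181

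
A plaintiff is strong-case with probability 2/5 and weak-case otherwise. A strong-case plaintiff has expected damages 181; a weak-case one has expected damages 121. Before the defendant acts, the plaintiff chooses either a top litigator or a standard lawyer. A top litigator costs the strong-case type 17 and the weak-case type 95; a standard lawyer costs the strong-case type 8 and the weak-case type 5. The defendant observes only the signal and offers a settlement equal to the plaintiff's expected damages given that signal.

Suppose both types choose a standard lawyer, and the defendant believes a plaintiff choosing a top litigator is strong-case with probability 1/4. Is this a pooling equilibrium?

On the equilibrium path (standard lawyer) the defendant holds the prior 2/5 and pays 2/5·181 + 3/5·121 = 145. Off-path (top litigator) belief 1/4 gives 1/4·181 + 3/4·121 = 136.
Strong-case: standard lawyer gives 145 − 8 = 137; top litigator gives 136 − 17 = 119. Stays. ✓
Weak-case: standard lawyer gives 145 − 5 = 140; top litigator gives 136 − 95 = 41. Stays. ✓
Beliefs are Bayes-consistent on-path and both types best-respond.

Yes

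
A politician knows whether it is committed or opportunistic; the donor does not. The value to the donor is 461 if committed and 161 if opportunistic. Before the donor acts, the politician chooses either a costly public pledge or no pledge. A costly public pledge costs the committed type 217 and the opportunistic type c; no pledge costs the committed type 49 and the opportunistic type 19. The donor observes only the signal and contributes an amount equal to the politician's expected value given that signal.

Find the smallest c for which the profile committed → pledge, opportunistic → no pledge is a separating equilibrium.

319

Under separation: pledge → committed (pays 461); no pledge → opportunistic (pays 161).
Committed: 461 − 217 = 244 ≥ 161 − 49 = 112. Holds regardless of c. ✓
Opportunistic: 161 − 19 ≥ 461 − c, so c ≥ 461 − 142 = 319.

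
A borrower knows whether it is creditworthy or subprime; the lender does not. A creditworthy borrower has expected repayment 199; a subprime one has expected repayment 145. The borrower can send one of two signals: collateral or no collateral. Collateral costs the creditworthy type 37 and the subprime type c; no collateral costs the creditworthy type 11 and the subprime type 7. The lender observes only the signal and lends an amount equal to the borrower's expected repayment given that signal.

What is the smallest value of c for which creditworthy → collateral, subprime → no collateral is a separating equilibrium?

Under separation: collateral → creditworthy (pays 199); no collateral → subprime (pays 145).
Creditworthy: 199 − 37 = 162 ≥ 145 − 11 = 134. Holds regardless of c. ✓
Subprime: 145 − 7 ≥ 199 − c, so c ≥ 199 − 138 = 61.

61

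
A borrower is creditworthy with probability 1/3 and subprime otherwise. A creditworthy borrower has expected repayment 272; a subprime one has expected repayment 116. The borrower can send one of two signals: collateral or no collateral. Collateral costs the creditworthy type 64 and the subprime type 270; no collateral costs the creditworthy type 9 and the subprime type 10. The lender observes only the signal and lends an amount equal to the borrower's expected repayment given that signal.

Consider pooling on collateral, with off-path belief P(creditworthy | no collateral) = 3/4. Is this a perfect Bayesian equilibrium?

At the pooled signal (collateral) the lender holds the prior 1/3 and pays 1/3·272 + 2/3·116 = 168. Off-path (no collateral) belief 3/4 gives 3/4·272 + 1/4·116 = 233.
Creditworthy: collateral gives 168 − 64 = 104; no collateral gives 233 − 9 = 224. Deviates. ✗
Subprime: collateral gives 168 − 270 = -102; no collateral gives 233 − 10 = 223. Deviates. ✗

No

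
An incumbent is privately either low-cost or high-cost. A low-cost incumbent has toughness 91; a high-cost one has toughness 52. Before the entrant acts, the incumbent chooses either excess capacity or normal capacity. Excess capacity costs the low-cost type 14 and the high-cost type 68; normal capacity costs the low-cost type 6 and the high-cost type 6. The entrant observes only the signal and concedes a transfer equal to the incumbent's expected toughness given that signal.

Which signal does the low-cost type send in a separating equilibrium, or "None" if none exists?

excess capacity

Try low-cost → excess capacity, high-cost → normal capacity:
  Under separation the entrant infers type exactly: excess capacity → low-cost (pays 91), normal capacity → high-cost (pays 52).
  Low-cost: excess capacity gives 91 − 14 = 77; normal capacity gives 52 − 6 = 46. No deviation. ✓
  High-cost: normal capacity gives 52 − 6 = 46; excess capacity gives 91 − 68 = 23. No deviation. ✓
Both hold — the low-cost type sends excess capacity.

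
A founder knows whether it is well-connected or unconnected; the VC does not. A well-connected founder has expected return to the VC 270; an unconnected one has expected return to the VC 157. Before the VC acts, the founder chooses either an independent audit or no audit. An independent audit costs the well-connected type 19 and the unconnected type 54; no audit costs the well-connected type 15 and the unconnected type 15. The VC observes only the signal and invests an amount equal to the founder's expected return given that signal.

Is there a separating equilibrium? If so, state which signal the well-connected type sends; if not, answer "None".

None

Try well-connected → audit, unconnected → no audit:
  If types separate, audit earns payment 270 and no audit earns 157.
  Well-connected: audit gives 270 − 19 = 251; no audit gives 157 − 15 = 142. No deviation. ✓
  Unconnected: no audit gives 157 − 15 = 142; audit gives 270 − 54 = 216. Would deviate. ✗
Try well-connected → no audit, unconnected → audit:
  If types separate, no audit earns payment 270 and audit earns 157.
  Well-connected: no audit gives 270 − 15 = 255; audit gives 157 − 19 = 138. No deviation. ✓
  Unconnected: audit gives 157 − 54 = 103; no audit gives 270 − 15 = 255. Would deviate. ✗
Neither assignment is incentive-compatible.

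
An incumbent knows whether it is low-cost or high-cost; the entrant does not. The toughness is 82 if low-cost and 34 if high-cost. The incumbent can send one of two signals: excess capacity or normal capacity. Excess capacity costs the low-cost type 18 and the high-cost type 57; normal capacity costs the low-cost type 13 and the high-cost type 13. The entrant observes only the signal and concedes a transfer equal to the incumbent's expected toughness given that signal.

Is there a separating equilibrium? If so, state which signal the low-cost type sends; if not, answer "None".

None

Try low-cost → excess capacity, high-cost → normal capacity:
  Under separation the entrant infers type exactly: excess capacity → low-cost (pays 82), normal capacity → high-cost (pays 34).
  Low-cost: excess capacity gives 82 − 18 = 64; normal capacity gives 34 − 13 = 21. No deviation. ✓
  High-cost: normal capacity gives 34 − 13 = 21; excess capacity gives 82 − 57 = 25. Would deviate. ✗
Try low-cost → normal capacity, high-cost → excess capacity:
  Under separation the entrant infers type exactly: normal capacity → low-cost (pays 82), excess capacity → high-cost (pays 34).
  Low-cost: normal capacity gives 82 − 13 = 69; excess capacity gives 34 − 18 = 16. No deviation. ✓
  High-cost: excess capacity gives 34 − 57 = -23; normal capacity gives 82 − 13 = 69. Would deviate. ✗
Neither assignment is incentive-compatible.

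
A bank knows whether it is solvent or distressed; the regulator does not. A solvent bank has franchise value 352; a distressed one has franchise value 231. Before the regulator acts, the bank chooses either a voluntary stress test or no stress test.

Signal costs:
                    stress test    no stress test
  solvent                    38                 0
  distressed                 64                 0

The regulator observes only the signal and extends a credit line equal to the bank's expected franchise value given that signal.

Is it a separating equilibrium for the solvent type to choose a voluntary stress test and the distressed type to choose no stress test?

If types separate, stress test earns payment 352 and no stress test earns 231.
Solvent: stress test gives 352 − 38 = 314; no stress test gives 231 − 0 = 231. No deviation. ✓
Distressed: no stress test gives 231 − 0 = 231; stress test gives 352 − 64 = 288. Would deviate. ✗

No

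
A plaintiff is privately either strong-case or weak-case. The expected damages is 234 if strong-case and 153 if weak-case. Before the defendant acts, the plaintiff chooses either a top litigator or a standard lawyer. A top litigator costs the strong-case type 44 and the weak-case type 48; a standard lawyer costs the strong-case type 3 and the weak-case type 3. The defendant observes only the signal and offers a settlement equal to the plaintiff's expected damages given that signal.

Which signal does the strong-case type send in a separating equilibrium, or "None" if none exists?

None

Try strong-case → top litigator, weak-case → standard lawyer:
  If types separate, top litigator earns payment 234 and standard lawyer earns 153.
  Strong-case: top litigator gives 234 − 44 = 190; standard lawyer gives 153 − 3 = 150. No deviation. ✓
  Weak-case: standard lawyer gives 153 − 3 = 150; top litigator gives 234 − 48 = 186. Would deviate. ✗
Try strong-case → standard lawyer, weak-case → top litigator:
  If types separate, standard lawyer earns payment 234 and top litigator earns 153.
  Strong-case: standard lawyer gives 234 − 3 = 231; top litigator gives 153 − 44 = 109. No deviation. ✓
  Weak-case: top litigator gives 153 − 48 = 105; standard lawyer gives 234 − 3 = 231. Would deviate. ✗
Neither assignment is incentive-compatible.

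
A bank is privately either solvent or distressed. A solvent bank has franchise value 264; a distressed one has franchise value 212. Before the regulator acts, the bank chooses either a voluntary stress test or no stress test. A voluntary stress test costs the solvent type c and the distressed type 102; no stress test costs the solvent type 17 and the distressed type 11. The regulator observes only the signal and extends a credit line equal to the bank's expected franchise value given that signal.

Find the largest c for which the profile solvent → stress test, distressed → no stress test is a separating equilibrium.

Under separation: stress test → solvent (pays 264); no stress test → distressed (pays 212).
Distressed: 212 − 11 = 201 ≥ 264 − 102 = 162. Holds regardless of c. ✓
Solvent: 264 − c ≥ 212 − 17, so c ≤ 264 − 195 = 69.

69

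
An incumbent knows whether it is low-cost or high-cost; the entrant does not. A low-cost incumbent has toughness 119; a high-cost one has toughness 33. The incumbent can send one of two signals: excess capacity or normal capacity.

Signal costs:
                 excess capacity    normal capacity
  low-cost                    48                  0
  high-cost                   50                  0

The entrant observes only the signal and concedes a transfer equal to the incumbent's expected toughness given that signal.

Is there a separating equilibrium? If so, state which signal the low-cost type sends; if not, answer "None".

Try low-cost → excess capacity, high-cost → normal capacity:
  If types separate, excess capacity earns payment 119 and normal capacity earns 33.
  Low-cost: excess capacity gives 119 − 48 = 71; normal capacity gives 33 − 0 = 33. No deviation. ✓
  High-cost: normal capacity gives 33 − 0 = 33; excess capacity gives 119 − 50 = 69. Would deviate. ✗
Try low-cost → normal capacity, high-cost → excess capacity:
  If types separate, normal capacity earns payment 119 and excess capacity earns 33.
  Low-cost: normal capacity gives 119 − 0 = 119; excess capacity gives 33 − 48 = -15. No deviation. ✓
  High-cost: excess capacity gives 33 − 50 = -17; normal capacity gives 119 − 0 = 119. Would deviate. ✗
Neither assignment is incentive-compatible.

None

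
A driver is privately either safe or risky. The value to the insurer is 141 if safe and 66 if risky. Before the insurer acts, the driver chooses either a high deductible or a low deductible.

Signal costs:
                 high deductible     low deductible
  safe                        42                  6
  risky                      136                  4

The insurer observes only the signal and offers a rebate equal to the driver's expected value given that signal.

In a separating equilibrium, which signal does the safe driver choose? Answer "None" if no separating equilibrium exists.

Try safe → high deductible, risky → low deductible:
  If types separate, high deductible earns payment 141 and low deductible earns 66.
  Safe: high deductible gives 141 − 42 = 99; low deductible gives 66 − 6 = 60. No deviation. ✓
  Risky: low deductible gives 66 − 4 = 62; high deductible gives 141 − 136 = 5. No deviation. ✓
Both hold — the safe type sends high deductible.

high deductible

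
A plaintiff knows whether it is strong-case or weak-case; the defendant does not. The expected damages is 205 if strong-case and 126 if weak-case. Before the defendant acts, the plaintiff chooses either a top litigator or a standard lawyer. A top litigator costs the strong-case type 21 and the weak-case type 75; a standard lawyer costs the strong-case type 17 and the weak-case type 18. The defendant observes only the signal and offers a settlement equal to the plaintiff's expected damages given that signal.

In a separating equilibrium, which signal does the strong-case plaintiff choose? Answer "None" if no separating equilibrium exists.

Try strong-case → top litigator, weak-case → standard lawyer:
  Under separation the defendant infers type exactly: top litigator → strong-case (pays 205), standard lawyer → weak-case (pays 126).
  Strong-case: top litigator gives 205 − 21 = 184; standard lawyer gives 126 − 17 = 109. No deviation. ✓
  Weak-case: standard lawyer gives 126 − 18 = 108; top litigator gives 205 − 75 = 130. Would deviate. ✗
Try strong-case → standard lawyer, weak-case → top litigator:
  Under separation the defendant infers type exactly: standard lawyer → strong-case (pays 205), top litigator → weak-case (pays 126).
  Strong-case: standard lawyer gives 205 − 17 = 188; top litigator gives 126 − 21 = 105. No deviation. ✓
  Weak-case: top litigator gives 126 − 75 = 51; standard lawyer gives 205 − 18 = 187. Would deviate. ✗
Neither assignment is incentive-compatible.

None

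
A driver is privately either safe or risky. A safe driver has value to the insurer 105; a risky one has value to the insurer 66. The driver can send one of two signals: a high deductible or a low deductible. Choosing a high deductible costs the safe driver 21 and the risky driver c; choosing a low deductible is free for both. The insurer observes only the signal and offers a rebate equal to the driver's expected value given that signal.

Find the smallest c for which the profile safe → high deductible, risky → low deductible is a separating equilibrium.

39

Under separation: high deductible → safe (pays 105); low deductible → risky (pays 66).
Safe: 105 − 21 = 84 ≥ 66 − 0 = 66. Holds regardless of c. ✓
Risky: 66 − 0 ≥ 105 − c, so c ≥ 105 − 66 = 39.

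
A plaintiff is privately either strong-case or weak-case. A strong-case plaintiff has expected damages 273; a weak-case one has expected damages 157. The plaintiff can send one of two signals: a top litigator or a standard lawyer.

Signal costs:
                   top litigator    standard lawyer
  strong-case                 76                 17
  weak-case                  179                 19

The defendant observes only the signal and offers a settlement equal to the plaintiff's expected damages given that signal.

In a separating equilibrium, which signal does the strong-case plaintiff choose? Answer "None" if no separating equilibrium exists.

Try strong-case → top litigator, weak-case → standard lawyer:
  If types separate, top litigator earns payment 273 and standard lawyer earns 157.
  Strong-case: top litigator gives 273 − 76 = 197; standard lawyer gives 157 − 17 = 140. No deviation. ✓
  Weak-case: standard lawyer gives 157 − 19 = 138; top litigator gives 273 − 179 = 94. No deviation. ✓
Both hold — the strong-case type sends top litigator.

top litigator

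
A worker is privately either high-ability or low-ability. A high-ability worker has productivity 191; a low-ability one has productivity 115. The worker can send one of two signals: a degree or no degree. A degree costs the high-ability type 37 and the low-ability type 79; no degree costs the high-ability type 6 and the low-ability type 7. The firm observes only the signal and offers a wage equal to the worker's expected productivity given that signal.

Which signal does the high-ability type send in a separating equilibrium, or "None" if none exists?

None

Try high-ability → degree, low-ability → no degree:
  If types separate, degree earns payment 191 and no degree earns 115.
  High-ability: degree gives 191 − 37 = 154; no degree gives 115 − 6 = 109. No deviation. ✓
  Low-ability: no degree gives 115 − 7 = 108; degree gives 191 − 79 = 112. Would deviate. ✗
Try high-ability → no degree, low-ability → degree:
  If types separate, no degree earns payment 191 and degree earns 115.
  High-ability: no degree gives 191 − 6 = 185; degree gives 115 − 37 = 78. No deviation. ✓
  Low-ability: degree gives 115 − 79 = 36; no degree gives 191 − 7 = 184. Would deviate. ✗
Neither assignment is incentive-compatible.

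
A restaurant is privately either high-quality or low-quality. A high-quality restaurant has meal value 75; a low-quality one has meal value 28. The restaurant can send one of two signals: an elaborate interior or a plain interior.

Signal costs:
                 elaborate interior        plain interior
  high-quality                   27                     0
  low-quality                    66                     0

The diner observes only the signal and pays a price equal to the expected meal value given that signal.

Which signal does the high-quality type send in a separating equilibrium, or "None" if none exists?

Try high-quality → elaborate interior, low-quality → plain interior:
  If types separate, elaborate interior earns payment 75 and plain interior earns 28.
  High-quality: elaborate interior gives 75 − 27 = 48; plain interior gives 28 − 0 = 28. No deviation. ✓
  Low-quality: plain interior gives 28 − 0 = 28; elaborate interior gives 75 − 66 = 9. No deviation. ✓
Both hold — the high-quality type sends elaborate interior.

elaborate interior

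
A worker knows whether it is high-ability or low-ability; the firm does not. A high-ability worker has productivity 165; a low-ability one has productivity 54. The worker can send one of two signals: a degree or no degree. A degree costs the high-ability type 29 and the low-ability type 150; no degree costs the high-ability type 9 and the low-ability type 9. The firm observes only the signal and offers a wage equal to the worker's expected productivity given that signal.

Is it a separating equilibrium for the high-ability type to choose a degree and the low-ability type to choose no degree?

Yes

Under separation the firm infers type exactly: degree → high-ability (pays 165), no degree → low-ability (pays 54).
High-ability: degree gives 165 − 29 = 136; no degree gives 54 − 9 = 45. No deviation. ✓
Low-ability: no degree gives 54 − 9 = 45; degree gives 165 − 150 = 15. No deviation. ✓
Both incentive constraints hold.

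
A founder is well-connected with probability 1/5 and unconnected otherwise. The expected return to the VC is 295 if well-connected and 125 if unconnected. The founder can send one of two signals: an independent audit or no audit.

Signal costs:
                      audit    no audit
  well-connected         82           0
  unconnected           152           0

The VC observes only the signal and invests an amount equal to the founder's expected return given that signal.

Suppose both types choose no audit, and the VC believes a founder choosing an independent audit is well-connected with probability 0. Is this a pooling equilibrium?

At the pooled signal (no audit) the VC holds the prior 1/5 and pays 1/5·295 + 4/5·125 = 159. Off-path (audit) belief 0 gives 0·295 + 1·125 = 125.
Well-connected: no audit gives 159 − 0 = 159; audit gives 125 − 82 = 43. Stays. ✓
Unconnected: no audit gives 159 − 0 = 159; audit gives 125 − 152 = -27. Stays. ✓

Yes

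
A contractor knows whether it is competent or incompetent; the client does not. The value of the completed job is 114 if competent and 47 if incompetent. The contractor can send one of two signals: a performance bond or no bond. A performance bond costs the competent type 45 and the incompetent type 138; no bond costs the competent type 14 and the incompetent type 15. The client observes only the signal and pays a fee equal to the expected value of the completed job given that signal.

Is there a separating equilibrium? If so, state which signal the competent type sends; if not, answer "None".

bond

Try competent → bond, incompetent → no bond:
  Under separation the client infers type exactly: bond → competent (pays 114), no bond → incompetent (pays 47).
  Competent: bond gives 114 − 45 = 69; no bond gives 47 − 14 = 33. No deviation. ✓
  Incompetent: no bond gives 47 − 15 = 32; bond gives 114 − 138 = -24. No deviation. ✓
Both hold — the competent type sends bond.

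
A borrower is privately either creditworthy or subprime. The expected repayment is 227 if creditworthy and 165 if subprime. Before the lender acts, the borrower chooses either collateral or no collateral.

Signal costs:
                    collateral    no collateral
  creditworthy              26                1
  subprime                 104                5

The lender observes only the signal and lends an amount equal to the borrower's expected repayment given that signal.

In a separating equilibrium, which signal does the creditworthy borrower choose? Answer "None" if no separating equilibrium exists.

collateral

Try creditworthy → collateral, subprime → no collateral:
  If types separate, collateral earns payment 227 and no collateral earns 165.
  Creditworthy: collateral gives 227 − 26 = 201; no collateral gives 165 − 1 = 164. No deviation. ✓
  Subprime: no collateral gives 165 − 5 = 160; collateral gives 227 − 104 = 123. No deviation. ✓
Both hold — the creditworthy type sends collateral.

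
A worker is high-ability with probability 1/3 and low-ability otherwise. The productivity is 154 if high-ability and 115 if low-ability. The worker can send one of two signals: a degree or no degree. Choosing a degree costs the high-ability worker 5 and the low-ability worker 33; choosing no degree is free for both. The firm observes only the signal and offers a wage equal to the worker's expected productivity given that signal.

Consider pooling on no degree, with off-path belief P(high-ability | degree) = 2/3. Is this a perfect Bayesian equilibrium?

At the pooled signal (no degree) the firm holds the prior 1/3 and pays 1/3·154 + 2/3·115 = 128. Off-path (degree) belief 2/3 gives 2/3·154 + 1/3·115 = 141.
High-ability: no degree gives 128 − 0 = 128; degree gives 141 − 5 = 136. Deviates. ✗
Low-ability: no degree gives 128 − 0 = 128; degree gives 141 − 33 = 108. Stays. ✓

No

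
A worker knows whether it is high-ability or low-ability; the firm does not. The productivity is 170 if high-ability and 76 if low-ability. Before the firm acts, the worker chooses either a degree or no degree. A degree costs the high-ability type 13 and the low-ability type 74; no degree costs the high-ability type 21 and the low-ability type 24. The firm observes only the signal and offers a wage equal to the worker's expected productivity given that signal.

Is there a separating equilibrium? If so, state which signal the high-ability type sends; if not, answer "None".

Try high-ability → degree, low-ability → no degree:
  Under separation the firm infers type exactly: degree → high-ability (pays 170), no degree → low-ability (pays 76).
  High-ability: degree gives 170 − 13 = 157; no degree gives 76 − 21 = 55. No deviation. ✓
  Low-ability: no degree gives 76 − 24 = 52; degree gives 170 − 74 = 96. Would deviate. ✗
Try high-ability → no degree, low-ability → degree:
  Under separation the firm infers type exactly: no degree → high-ability (pays 170), degree → low-ability (pays 76).
  High-ability: no degree gives 170 − 21 = 149; degree gives 76 − 13 = 63. No deviation. ✓
  Low-ability: degree gives 76 − 74 = 2; no degree gives 170 − 24 = 146. Would deviate. ✗
Neither assignment is incentive-compatible.

None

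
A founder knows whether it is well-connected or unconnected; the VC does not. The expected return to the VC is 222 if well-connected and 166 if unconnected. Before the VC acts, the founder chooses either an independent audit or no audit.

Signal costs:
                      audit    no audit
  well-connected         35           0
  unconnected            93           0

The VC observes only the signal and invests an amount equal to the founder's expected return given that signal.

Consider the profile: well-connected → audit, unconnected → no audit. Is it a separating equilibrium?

Yes

If types separate, audit earns payment 222 and no audit earns 166.
Well-connected: audit gives 222 − 35 = 187; no audit gives 166 − 0 = 166. No deviation. ✓
Unconnected: no audit gives 166 − 0 = 166; audit gives 222 − 93 = 129. No deviation. ✓
Both incentive constraints hold.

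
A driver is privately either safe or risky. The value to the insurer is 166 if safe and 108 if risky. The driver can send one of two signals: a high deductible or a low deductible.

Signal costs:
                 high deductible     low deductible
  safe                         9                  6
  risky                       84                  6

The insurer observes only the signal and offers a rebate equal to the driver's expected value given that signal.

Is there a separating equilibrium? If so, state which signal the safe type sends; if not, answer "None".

high deductible

Try safe → high deductible, risky → low deductible:
  Under separation the insurer infers type exactly: high deductible → safe (pays 166), low deductible → risky (pays 108).
  Safe: high deductible gives 166 − 9 = 157; low deductible gives 108 − 6 = 102. No deviation. ✓
  Risky: low deductible gives 108 − 6 = 102; high deductible gives 166 − 84 = 82. No deviation. ✓
Both hold — the safe type sends high deductible.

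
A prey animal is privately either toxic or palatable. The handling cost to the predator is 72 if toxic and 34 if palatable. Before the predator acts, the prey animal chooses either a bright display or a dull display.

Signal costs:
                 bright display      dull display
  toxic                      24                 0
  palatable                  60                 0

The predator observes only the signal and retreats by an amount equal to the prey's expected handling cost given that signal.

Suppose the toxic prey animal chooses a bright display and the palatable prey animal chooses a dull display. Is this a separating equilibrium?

If types separate, bright display earns payment 72 and dull display earns 34.
Toxic: bright display gives 72 − 24 = 48; dull display gives 34 − 0 = 34. No deviation. ✓
Palatable: dull display gives 34 − 0 = 34; bright display gives 72 − 60 = 12. No deviation. ✓
Both incentive constraints hold.

Yes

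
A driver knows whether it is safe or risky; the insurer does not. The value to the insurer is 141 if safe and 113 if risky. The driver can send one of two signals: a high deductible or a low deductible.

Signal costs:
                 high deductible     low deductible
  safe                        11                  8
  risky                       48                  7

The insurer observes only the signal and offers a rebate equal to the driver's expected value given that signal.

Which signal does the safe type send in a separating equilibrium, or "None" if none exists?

high deductible

Try safe → high deductible, risky → low deductible:
  If types separate, high deductible earns payment 141 and low deductible earns 113.
  Safe: high deductible gives 141 − 11 = 130; low deductible gives 113 − 8 = 105. No deviation. ✓
  Risky: low deductible gives 113 − 7 = 106; high deductible gives 141 − 48 = 93. No deviation. ✓
Both hold — the safe type sends high deductible.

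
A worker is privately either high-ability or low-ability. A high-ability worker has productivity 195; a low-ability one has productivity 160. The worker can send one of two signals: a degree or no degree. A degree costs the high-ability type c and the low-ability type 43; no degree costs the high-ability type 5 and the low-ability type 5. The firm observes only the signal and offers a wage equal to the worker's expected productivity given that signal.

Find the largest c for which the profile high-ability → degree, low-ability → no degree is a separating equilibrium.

Under separation: degree → high-ability (pays 195); no degree → low-ability (pays 160).
Low-ability: 160 − 5 = 155 ≥ 195 − 43 = 152. Holds regardless of c. ✓
High-ability: 195 − c ≥ 160 − 5, so c ≤ 195 − 155 = 40.

40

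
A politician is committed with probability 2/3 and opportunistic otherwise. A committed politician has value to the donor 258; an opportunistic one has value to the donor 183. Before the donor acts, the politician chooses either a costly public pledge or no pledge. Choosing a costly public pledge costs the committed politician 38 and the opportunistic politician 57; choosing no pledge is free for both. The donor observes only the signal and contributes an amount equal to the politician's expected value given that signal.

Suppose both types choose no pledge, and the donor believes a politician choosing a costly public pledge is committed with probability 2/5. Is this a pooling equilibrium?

At the pooled signal (no pledge) the donor holds the prior 2/3 and pays 2/3·258 + 1/3·183 = 233. Off-path (pledge) belief 2/5 gives 2/5·258 + 3/5·183 = 213.
Committed: no pledge gives 233 − 0 = 233; pledge gives 213 − 38 = 175. Stays. ✓
Opportunistic: no pledge gives 233 − 0 = 233; pledge gives 213 − 57 = 156. Stays. ✓

Yes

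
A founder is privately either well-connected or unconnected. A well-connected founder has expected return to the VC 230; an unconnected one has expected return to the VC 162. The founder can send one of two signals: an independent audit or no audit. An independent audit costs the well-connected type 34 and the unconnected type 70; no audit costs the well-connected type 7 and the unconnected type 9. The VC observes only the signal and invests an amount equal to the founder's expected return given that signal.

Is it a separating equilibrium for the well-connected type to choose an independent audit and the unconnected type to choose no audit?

If types separate, audit earns payment 230 and no audit earns 162.
Well-connected: audit gives 230 − 34 = 196; no audit gives 162 − 7 = 155. No deviation. ✓
Unconnected: no audit gives 162 − 9 = 153; audit gives 230 − 70 = 160. Would deviate. ✗

No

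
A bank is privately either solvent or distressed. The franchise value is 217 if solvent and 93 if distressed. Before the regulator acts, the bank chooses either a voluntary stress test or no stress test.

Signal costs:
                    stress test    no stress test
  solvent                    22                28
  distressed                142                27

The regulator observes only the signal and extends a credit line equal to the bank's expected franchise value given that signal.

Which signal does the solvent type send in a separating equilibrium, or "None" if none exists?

Try solvent → stress test, distressed → no stress test:
  Under separation the regulator infers type exactly: stress test → solvent (pays 217), no stress test → distressed (pays 93).
  Solvent: stress test gives 217 − 22 = 195; no stress test gives 93 − 28 = 65. No deviation. ✓
  Distressed: no stress test gives 93 − 27 = 66; stress test gives 217 − 142 = 75. Would deviate. ✗
Try solvent → no stress test, distressed → stress test:
  Under separation the regulator infers type exactly: no stress test → solvent (pays 217), stress test → distressed (pays 93).
  Solvent: no stress test gives 217 − 28 = 189; stress test gives 93 − 22 = 71. No deviation. ✓
  Distressed: stress test gives 93 − 142 = -49; no stress test gives 217 − 27 = 190. Would deviate. ✗
Neither assignment is incentive-compatible.

None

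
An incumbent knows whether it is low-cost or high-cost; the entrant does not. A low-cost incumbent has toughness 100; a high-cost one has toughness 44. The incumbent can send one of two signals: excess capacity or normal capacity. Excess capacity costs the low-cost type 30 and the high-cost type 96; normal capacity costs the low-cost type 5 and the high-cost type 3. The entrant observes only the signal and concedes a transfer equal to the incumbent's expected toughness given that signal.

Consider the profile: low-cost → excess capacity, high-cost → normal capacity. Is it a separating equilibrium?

Under separation the entrant infers type exactly: excess capacity → low-cost (pays 100), normal capacity → high-cost (pays 44).
Low-cost: excess capacity gives 100 − 30 = 70; normal capacity gives 44 − 5 = 39. No deviation. ✓
High-cost: normal capacity gives 44 − 3 = 41; excess capacity gives 100 − 96 = 4. No deviation. ✓
Neither type gains from mimicking the other.

Yes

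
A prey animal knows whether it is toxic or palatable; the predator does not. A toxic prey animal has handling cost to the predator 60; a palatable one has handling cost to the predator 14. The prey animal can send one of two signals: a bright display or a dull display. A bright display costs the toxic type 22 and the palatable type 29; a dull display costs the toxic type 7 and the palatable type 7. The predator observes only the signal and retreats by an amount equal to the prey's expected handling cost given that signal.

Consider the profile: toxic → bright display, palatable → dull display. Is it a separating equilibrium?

No

Under separation the predator infers type exactly: bright display → toxic (pays 60), dull display → palatable (pays 14).
Toxic: bright display gives 60 − 22 = 38; dull display gives 14 − 7 = 7. No deviation. ✓
Palatable: dull display gives 14 − 7 = 7; bright display gives 60 − 29 = 31. Would deviate. ✗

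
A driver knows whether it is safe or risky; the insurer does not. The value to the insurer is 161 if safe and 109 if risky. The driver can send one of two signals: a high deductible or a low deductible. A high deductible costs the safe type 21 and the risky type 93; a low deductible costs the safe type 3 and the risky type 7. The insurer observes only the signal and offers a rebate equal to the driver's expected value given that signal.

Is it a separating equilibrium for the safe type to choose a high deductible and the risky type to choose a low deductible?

Yes

Under separation the insurer infers type exactly: high deductible → safe (pays 161), low deductible → risky (pays 109).
Safe: high deductible gives 161 − 21 = 140; low deductible gives 109 − 3 = 106. No deviation. ✓
Risky: low deductible gives 109 − 7 = 102; high deductible gives 161 − 93 = 68. No deviation. ✓
Both incentive constraints hold.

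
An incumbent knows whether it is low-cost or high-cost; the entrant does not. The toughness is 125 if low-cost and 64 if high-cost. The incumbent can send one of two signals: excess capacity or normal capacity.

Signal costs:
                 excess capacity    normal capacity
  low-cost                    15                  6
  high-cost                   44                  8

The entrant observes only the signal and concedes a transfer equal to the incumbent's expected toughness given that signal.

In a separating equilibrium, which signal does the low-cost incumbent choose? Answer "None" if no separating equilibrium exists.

None

Try low-cost → excess capacity, high-cost → normal capacity:
  Under separation the entrant infers type exactly: excess capacity → low-cost (pays 125), normal capacity → high-cost (pays 64).
  Low-cost: excess capacity gives 125 − 15 = 110; normal capacity gives 64 − 6 = 58. No deviation. ✓
  High-cost: normal capacity gives 64 − 8 = 56; excess capacity gives 125 − 44 = 81. Would deviate. ✗
Try low-cost → normal capacity, high-cost → excess capacity:
  Under separation the entrant infers type exactly: normal capacity → low-cost (pays 125), excess capacity → high-cost (pays 64).
  Low-cost: normal capacity gives 125 − 6 = 119; excess capacity gives 64 − 15 = 49. No deviation. ✓
  High-cost: excess capacity gives 64 − 44 = 20; normal capacity gives 125 − 8 = 117. Would deviate. ✗
Neither assignment is incentive-compatible.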